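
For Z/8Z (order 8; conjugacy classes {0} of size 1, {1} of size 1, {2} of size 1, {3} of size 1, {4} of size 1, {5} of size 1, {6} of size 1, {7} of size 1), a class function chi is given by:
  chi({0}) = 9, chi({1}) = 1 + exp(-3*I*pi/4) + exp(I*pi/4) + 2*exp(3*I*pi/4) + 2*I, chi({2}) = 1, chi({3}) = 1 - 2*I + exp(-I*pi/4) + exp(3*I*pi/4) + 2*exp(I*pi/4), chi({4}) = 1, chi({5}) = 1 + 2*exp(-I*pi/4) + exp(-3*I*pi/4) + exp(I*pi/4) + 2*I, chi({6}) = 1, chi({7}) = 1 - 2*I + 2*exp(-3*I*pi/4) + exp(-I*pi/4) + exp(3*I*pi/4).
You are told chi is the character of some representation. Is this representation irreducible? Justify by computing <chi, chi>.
Not irreducible (reducible): <chi, chi> = 15 > 1.

Proof sketch: <chi, chi> = (1/|G|) sum_C |C| * |chi(C)|^2 = (1/8)[1*|9|^2 + 1*|1 + exp(-3*I*pi/4) + exp(I*pi/4) + 2*exp(3*I*pi/4) + 2*I|^2 + 1*|1|^2 + 1*|1 - 2*I + exp(-I*pi/4) + exp(3*I*pi/4) + 2*exp(I*pi/4)|^2 + 1*|1|^2 + 1*|1 + 2*exp(-I*pi/4) + exp(-3*I*pi/4) + exp(I*pi/4) + 2*I|^2 + 1*|1|^2 + 1*|1 - 2*I + 2*exp(-3*I*pi/4) + exp(-I*pi/4) + exp(3*I*pi/4)|^2]
  = (1/8)[(81) + (9 + 3*exp(-I*pi/4) + exp(-3*I*pi/4) + exp(3*I*pi/4) + 3*exp(I*pi/4)) + (1) + (9 + 3*exp(-3*I*pi/4) + exp(-I*pi/4) + exp(I*pi/4) + 3*exp(3*I*pi/4)) + (1) + (9 + 3*exp(-3*I*pi/4) + exp(-I*pi/4) + exp(I*pi/4) + 3*exp(3*I*pi/4)) + (1) + (9 + 3*exp(-I*pi/4) + exp(-3*I*pi/4) + exp(3*I*pi/4) + 3*exp(I*pi/4))] = 120/8 = 15.
(Exp terms are combined using exp(i*s)*conj(exp(i*t)) = exp(i*(s-t)), and sums of them are collapsed using the identity that for every m > 1 the m distinct m-th roots of unity sum to 0, e.g. 1 + exp(2*I*pi/3) + exp(-2*I*pi/3) = 0.)
A character is irreducible iff <chi, chi> = 1, so this representation is reducible.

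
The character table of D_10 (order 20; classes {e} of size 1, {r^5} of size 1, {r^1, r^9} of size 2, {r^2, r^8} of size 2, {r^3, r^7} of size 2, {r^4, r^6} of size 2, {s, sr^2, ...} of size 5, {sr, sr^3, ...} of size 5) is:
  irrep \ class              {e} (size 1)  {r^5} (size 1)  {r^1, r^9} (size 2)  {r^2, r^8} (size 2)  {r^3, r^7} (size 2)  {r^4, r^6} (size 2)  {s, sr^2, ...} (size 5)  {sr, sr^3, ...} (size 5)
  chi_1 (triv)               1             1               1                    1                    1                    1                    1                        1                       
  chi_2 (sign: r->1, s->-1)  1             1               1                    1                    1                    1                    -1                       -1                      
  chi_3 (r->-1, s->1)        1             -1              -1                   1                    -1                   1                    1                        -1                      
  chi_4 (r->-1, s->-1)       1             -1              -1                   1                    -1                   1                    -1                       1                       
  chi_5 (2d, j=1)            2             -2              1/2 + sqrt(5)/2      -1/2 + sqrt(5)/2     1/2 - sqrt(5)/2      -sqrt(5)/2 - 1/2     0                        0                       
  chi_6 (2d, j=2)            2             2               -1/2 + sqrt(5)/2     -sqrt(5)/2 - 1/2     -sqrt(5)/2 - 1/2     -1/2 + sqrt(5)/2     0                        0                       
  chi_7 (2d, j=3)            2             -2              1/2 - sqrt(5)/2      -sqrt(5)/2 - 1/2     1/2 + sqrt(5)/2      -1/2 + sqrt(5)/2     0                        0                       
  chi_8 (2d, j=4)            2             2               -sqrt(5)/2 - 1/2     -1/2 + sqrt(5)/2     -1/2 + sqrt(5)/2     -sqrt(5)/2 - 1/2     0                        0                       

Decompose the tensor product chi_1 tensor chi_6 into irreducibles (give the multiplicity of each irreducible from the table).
chi_1 tensor chi_6 = chi_6 (all other irreducibles have multiplicity 0).

Derivation: The character of a tensor product is the pointwise product (chi_1 * chi_6)(C) = chi_1(C) * chi_6(C):
  {e}: (1)*(2), {r^5}: (1)*(2), {r^1, r^9}: (1)*(-1/2 + sqrt(5)/2), {r^2, r^8}: (1)*(-sqrt(5)/2 - 1/2), {r^3, r^7}: (1)*(-sqrt(5)/2 - 1/2), {r^4, r^6}: (1)*(-1/2 + sqrt(5)/2), {s, sr^2, ...}: (1)*(0), {sr, sr^3, ...}: (1)*(0)
so (chi_1 * chi_6) takes values
  {e} -> 2, {r^5} -> 2, {r^1, r^9} -> -1/2 + sqrt(5)/2, {r^2, r^8} -> -sqrt(5)/2 - 1/2, {r^3, r^7} -> -sqrt(5)/2 - 1/2, {r^4, r^6} -> -1/2 + sqrt(5)/2, {s, sr^2, ...} -> 0, {sr, sr^3, ...} -> 0.
Now take the inner product of this character with each irreducible chi from the table, <chi_1*chi_6, chi> = (1/20) sum_C |C| (chi_1*chi_6)(C) conj(chi(C)):
  <chi_1*chi_6, chi_1> = (1/20)[1*(2)*conj(1) + 1*(2)*conj(1) + 2*(-1/2 + sqrt(5)/2)*conj(1) + 2*(-sqrt(5)/2 - 1/2)*conj(1) + 2*(-sqrt(5)/2 - 1/2)*conj(1) + 2*(-1/2 + sqrt(5)/2)*conj(1) + 5*(0)*conj(1) + 5*(0)*conj(1)]
      = (1/20)[(2) + (2) + (-1 + sqrt(5)) + (-sqrt(5) - 1) + (-sqrt(5) - 1) + (-1 + sqrt(5)) + (0) + (0)] = 0/20 = 0
  <chi_1*chi_6, chi_2> = (1/20)[1*(2)*conj(1) + 1*(2)*conj(1) + 2*(-1/2 + sqrt(5)/2)*conj(1) + 2*(-sqrt(5)/2 - 1/2)*conj(1) + 2*(-sqrt(5)/2 - 1/2)*conj(1) + 2*(-1/2 + sqrt(5)/2)*conj(1) + 5*(0)*conj(-1) + 5*(0)*conj(-1)]
      = (1/20)[(2) + (2) + (-1 + sqrt(5)) + (-sqrt(5) - 1) + (-sqrt(5) - 1) + (-1 + sqrt(5)) + (0) + (0)] = 0/20 = 0
  <chi_1*chi_6, chi_3> = (1/20)[1*(2)*conj(1) + 1*(2)*conj(-1) + 2*(-1/2 + sqrt(5)/2)*conj(-1) + 2*(-sqrt(5)/2 - 1/2)*conj(1) + 2*(-sqrt(5)/2 - 1/2)*conj(-1) + 2*(-1/2 + sqrt(5)/2)*conj(1) + 5*(0)*conj(1) + 5*(0)*conj(-1)]
      = (1/20)[(2) + (-2) + (1 - sqrt(5)) + (-sqrt(5) - 1) + (1 + sqrt(5)) + (-1 + sqrt(5)) + (0) + (0)] = 0/20 = 0
  <chi_1*chi_6, chi_4> = (1/20)[1*(2)*conj(1) + 1*(2)*conj(-1) + 2*(-1/2 + sqrt(5)/2)*conj(-1) + 2*(-sqrt(5)/2 - 1/2)*conj(1) + 2*(-sqrt(5)/2 - 1/2)*conj(-1) + 2*(-1/2 + sqrt(5)/2)*conj(1) + 5*(0)*conj(-1) + 5*(0)*conj(1)]
      = (1/20)[(2) + (-2) + (1 - sqrt(5)) + (-sqrt(5) - 1) + (1 + sqrt(5)) + (-1 + sqrt(5)) + (0) + (0)] = 0/20 = 0
  <chi_1*chi_6, chi_5> = (1/20)[1*(2)*conj(2) + 1*(2)*conj(-2) + 2*(-1/2 + sqrt(5)/2)*conj(1/2 + sqrt(5)/2) + 2*(-sqrt(5)/2 - 1/2)*conj(-1/2 + sqrt(5)/2) + 2*(-sqrt(5)/2 - 1/2)*conj(1/2 - sqrt(5)/2) + 2*(-1/2 + sqrt(5)/2)*conj(-sqrt(5)/2 - 1/2) + 5*(0)*conj(0) + 5*(0)*conj(0)]
      = (1/20)[(4) + (-4) + (2) + (-2) + (2) + (-2) + (0) + (0)] = 0/20 = 0
  <chi_1*chi_6, chi_6> = (1/20)[1*(2)*conj(2) + 1*(2)*conj(2) + 2*(-1/2 + sqrt(5)/2)*conj(-1/2 + sqrt(5)/2) + 2*(-sqrt(5)/2 - 1/2)*conj(-sqrt(5)/2 - 1/2) + 2*(-sqrt(5)/2 - 1/2)*conj(-sqrt(5)/2 - 1/2) + 2*(-1/2 + sqrt(5)/2)*conj(-1/2 + sqrt(5)/2) + 5*(0)*conj(0) + 5*(0)*conj(0)]
      = (1/20)[(4) + (4) + (3 - sqrt(5)) + (sqrt(5) + 3) + (sqrt(5) + 3) + (3 - sqrt(5)) + (0) + (0)] = 20/20 = 1
  <chi_1*chi_6, chi_7> = (1/20)[1*(2)*conj(2) + 1*(2)*conj(-2) + 2*(-1/2 + sqrt(5)/2)*conj(1/2 - sqrt(5)/2) + 2*(-sqrt(5)/2 - 1/2)*conj(-sqrt(5)/2 - 1/2) + 2*(-sqrt(5)/2 - 1/2)*conj(1/2 + sqrt(5)/2) + 2*(-1/2 + sqrt(5)/2)*conj(-1/2 + sqrt(5)/2) + 5*(0)*conj(0) + 5*(0)*conj(0)]
      = (1/20)[(4) + (-4) + (-3 + sqrt(5)) + (sqrt(5) + 3) + (-3 - sqrt(5)) + (3 - sqrt(5)) + (0) + (0)] = 0/20 = 0
  <chi_1*chi_6, chi_8> = (1/20)[1*(2)*conj(2) + 1*(2)*conj(2) + 2*(-1/2 + sqrt(5)/2)*conj(-sqrt(5)/2 - 1/2) + 2*(-sqrt(5)/2 - 1/2)*conj(-1/2 + sqrt(5)/2) + 2*(-sqrt(5)/2 - 1/2)*conj(-1/2 + sqrt(5)/2) + 2*(-1/2 + sqrt(5)/2)*conj(-sqrt(5)/2 - 1/2) + 5*(0)*conj(0) + 5*(0)*conj(0)]
      = (1/20)[(4) + (4) + (-2) + (-2) + (-2) + (-2) + (0) + (0)] = 0/20 = 0
Hence the multiplicities are chi_6: 1. Dimension check: dim(chi_1)*dim(chi_6) = 1*2 = 2 and sum (mult * dim) = 1*2 = 2.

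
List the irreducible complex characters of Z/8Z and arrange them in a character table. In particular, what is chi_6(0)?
Character table of Z/8Z (irreps indexed chi_0,...,chi_7 with chi_k(m) = zeta_8^(k*m), zeta_8 = exp(2*pi*i/8)):
  irrep \ class  {0} (size 1)  {1} (size 1)    {2} (size 1)  {3} (size 1)    {4} (size 1)  {5} (size 1)    {6} (size 1)  {7} (size 1)  
  chi_0          1             1               1             1               1             1               1             1             
  chi_1          1             exp(I*pi/4)     I             exp(3*I*pi/4)   -1            exp(-3*I*pi/4)  -I            exp(-I*pi/4)  
  chi_2          1             I               -1            -I              1             I               -1            -I            
  chi_3          1             exp(3*I*pi/4)   -I            exp(I*pi/4)     -1            exp(-I*pi/4)    I             exp(-3*I*pi/4)
  chi_4          1             -1              1             -1              1             -1              1             -1            
  chi_5          1             exp(-3*I*pi/4)  I             exp(-I*pi/4)    -1            exp(I*pi/4)     -I            exp(3*I*pi/4) 
  chi_6          1             -I              -1            I               1             -I              -1            I             
  chi_7          1             exp(-I*pi/4)    -I            exp(-3*I*pi/4)  -1            exp(3*I*pi/4)   I             exp(I*pi/4)   

Spot check: chi_6(0) = zeta_8^(6*0) = zeta_8^0 = 1.

Argument: Z/8Z is abelian, so all 8 irreducible complex representations are 1-dimensional. They are given by chi_k(m) = zeta_8^(k*m) for k = 0,...,7. Row orthogonality: sum_m chi_k(m) conj(chi_l(m)) = 8 * [k = l].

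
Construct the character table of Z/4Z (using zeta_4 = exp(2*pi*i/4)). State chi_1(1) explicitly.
Character table of Z/4Z (irreps indexed chi_0,...,chi_3 with chi_k(m) = zeta_4^(k*m), zeta_4 = exp(2*pi*i/4)):
  irrep \ class  {0} (size 1)  {1} (size 1)  {2} (size 1)  {3} (size 1)
  chi_0          1             1             1             1           
  chi_1          1             I             -1            -I          
  chi_2          1             -1            1             -1          
  chi_3          1             -I            -1            I           

Spot check: chi_1(1) = zeta_4^(1*1) = zeta_4^1 = I.

Why: Z/4Z is abelian, so all 4 irreducible complex representations are 1-dimensional. They are given by chi_k(m) = zeta_4^(k*m) for k = 0,...,3. Row orthogonality: sum_m chi_k(m) conj(chi_l(m)) = 4 * [k = l].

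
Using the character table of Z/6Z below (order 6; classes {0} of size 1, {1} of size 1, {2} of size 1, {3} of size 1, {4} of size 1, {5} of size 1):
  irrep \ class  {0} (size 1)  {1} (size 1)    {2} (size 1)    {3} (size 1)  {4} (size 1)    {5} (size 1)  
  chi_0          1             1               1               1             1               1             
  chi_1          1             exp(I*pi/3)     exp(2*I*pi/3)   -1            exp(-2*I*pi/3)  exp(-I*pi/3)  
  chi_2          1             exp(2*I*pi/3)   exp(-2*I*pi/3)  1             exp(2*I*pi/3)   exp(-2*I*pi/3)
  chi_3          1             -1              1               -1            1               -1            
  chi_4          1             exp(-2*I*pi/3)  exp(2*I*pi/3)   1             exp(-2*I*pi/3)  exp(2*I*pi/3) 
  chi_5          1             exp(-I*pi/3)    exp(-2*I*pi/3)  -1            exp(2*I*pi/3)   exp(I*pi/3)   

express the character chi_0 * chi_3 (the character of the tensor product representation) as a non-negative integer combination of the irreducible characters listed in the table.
chi_0 tensor chi_3 = chi_3 (all other irreducibles have multiplicity 0).

Working: The character of a tensor product is the pointwise product (chi_0 * chi_3)(C) = chi_0(C) * chi_3(C):
  {0}: (1)*(1), {1}: (1)*(-1), {2}: (1)*(1), {3}: (1)*(-1), {4}: (1)*(1), {5}: (1)*(-1)
so (chi_0 * chi_3) takes values
  {0} -> 1, {1} -> -1, {2} -> 1, {3} -> -1, {4} -> 1, {5} -> -1.
Now take the inner product of this character with each irreducible chi from the table, <chi_0*chi_3, chi> = (1/6) sum_C |C| (chi_0*chi_3)(C) conj(chi(C)):
  <chi_0*chi_3, chi_0> = (1/6)[1*(1)*conj(1) + 1*(-1)*conj(1) + 1*(1)*conj(1) + 1*(-1)*conj(1) + 1*(1)*conj(1) + 1*(-1)*conj(1)]
      = (1/6)[(1) + (-1) + (1) + (-1) + (1) + (-1)] = 0/6 = 0
  <chi_0*chi_3, chi_1> = (1/6)[1*(1)*conj(1) + 1*(-1)*conj(exp(I*pi/3)) + 1*(1)*conj(exp(2*I*pi/3)) + 1*(-1)*conj(-1) + 1*(1)*conj(exp(-2*I*pi/3)) + 1*(-1)*conj(exp(-I*pi/3))]
      = (1/6)[(1) + (-exp(-I*pi/3)) + (exp(-2*I*pi/3)) + (1) + (exp(2*I*pi/3)) + (-exp(I*pi/3))] = 0/6 = 0
  <chi_0*chi_3, chi_2> = (1/6)[1*(1)*conj(1) + 1*(-1)*conj(exp(2*I*pi/3)) + 1*(1)*conj(exp(-2*I*pi/3)) + 1*(-1)*conj(1) + 1*(1)*conj(exp(2*I*pi/3)) + 1*(-1)*conj(exp(-2*I*pi/3))]
      = (1/6)[(1) + (-exp(-2*I*pi/3)) + (exp(2*I*pi/3)) + (-1) + (exp(-2*I*pi/3)) + (-exp(2*I*pi/3))] = 0/6 = 0
  <chi_0*chi_3, chi_3> = (1/6)[1*(1)*conj(1) + 1*(-1)*conj(-1) + 1*(1)*conj(1) + 1*(-1)*conj(-1) + 1*(1)*conj(1) + 1*(-1)*conj(-1)]
      = (1/6)[(1) + (1) + (1) + (1) + (1) + (1)] = 6/6 = 1
  <chi_0*chi_3, chi_4> = (1/6)[1*(1)*conj(1) + 1*(-1)*conj(exp(-2*I*pi/3)) + 1*(1)*conj(exp(2*I*pi/3)) + 1*(-1)*conj(1) + 1*(1)*conj(exp(-2*I*pi/3)) + 1*(-1)*conj(exp(2*I*pi/3))]
      = (1/6)[(1) + (-exp(2*I*pi/3)) + (exp(-2*I*pi/3)) + (-1) + (exp(2*I*pi/3)) + (-exp(-2*I*pi/3))] = 0/6 = 0
  <chi_0*chi_3, chi_5> = (1/6)[1*(1)*conj(1) + 1*(-1)*conj(exp(-I*pi/3)) + 1*(1)*conj(exp(-2*I*pi/3)) + 1*(-1)*conj(-1) + 1*(1)*conj(exp(2*I*pi/3)) + 1*(-1)*conj(exp(I*pi/3))]
      = (1/6)[(1) + (-exp(I*pi/3)) + (exp(2*I*pi/3)) + (1) + (exp(-2*I*pi/3)) + (-exp(-I*pi/3))] = 0/6 = 0
(Exp terms are combined using exp(i*s)*conj(exp(i*t)) = exp(i*(s-t)), and sums of them are collapsed using the identity that for every m > 1 the m distinct m-th roots of unity sum to 0, e.g. 1 + exp(2*I*pi/3) + exp(-2*I*pi/3) = 0.)
Hence the multiplicities are chi_3: 1. Dimension check: dim(chi_0)*dim(chi_3) = 1*1 = 1 and sum (mult * dim) = 1*1 = 1.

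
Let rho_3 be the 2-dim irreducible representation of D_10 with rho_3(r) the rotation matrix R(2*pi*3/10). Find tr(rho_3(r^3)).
chi_{rho_3}(r^3) = 2*cos(2*pi*3*3/10) = 1/2 + sqrt(5)/2

rho_3(r^3) is rotation by angle 2*pi*3*3/10, whose trace is 2*cos(2*pi*3*3/10) = 1/2 + sqrt(5)/2.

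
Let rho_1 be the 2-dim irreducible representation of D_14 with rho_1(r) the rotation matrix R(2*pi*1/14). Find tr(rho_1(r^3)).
chi_{rho_1}(r^3) = 2*cos(2*pi*1*3/14) = 2*cos(3*pi/7)

Derivation: rho_1(r^3) is rotation by angle 2*pi*1*3/14, whose trace is 2*cos(2*pi*1*3/14) = 2*cos(3*pi/7).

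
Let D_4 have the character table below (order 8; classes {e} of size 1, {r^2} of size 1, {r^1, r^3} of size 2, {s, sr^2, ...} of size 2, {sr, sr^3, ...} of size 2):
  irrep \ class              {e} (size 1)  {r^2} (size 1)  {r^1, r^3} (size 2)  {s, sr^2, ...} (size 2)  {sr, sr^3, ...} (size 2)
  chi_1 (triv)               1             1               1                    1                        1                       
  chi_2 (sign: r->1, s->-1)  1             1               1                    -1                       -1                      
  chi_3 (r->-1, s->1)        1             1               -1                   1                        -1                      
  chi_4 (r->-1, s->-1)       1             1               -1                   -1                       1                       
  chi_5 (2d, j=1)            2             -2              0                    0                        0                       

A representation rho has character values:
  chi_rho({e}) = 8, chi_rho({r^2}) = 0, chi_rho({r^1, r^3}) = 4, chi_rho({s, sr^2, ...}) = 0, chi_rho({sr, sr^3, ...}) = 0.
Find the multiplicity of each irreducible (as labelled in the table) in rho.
Multiplicities: chi_1: 2, chi_2: 2, chi_3: 0, chi_4: 0, chi_5: 2.

Proof sketch: Use <chi_rho, chi> = (1/|G|) sum_C |C| * chi_rho(C) * conj(chi(C)) with |G| = 8 for each irreducible chi in the table:
  <chi_rho, chi_1> = (1/8)[1*(8)*conj(1) + 1*(0)*conj(1) + 2*(4)*conj(1) + 2*(0)*conj(1) + 2*(0)*conj(1)]
      = (1/8)[(8) + (0) + (8) + (0) + (0)] = 16/8 = 2
  <chi_rho, chi_2> = (1/8)[1*(8)*conj(1) + 1*(0)*conj(1) + 2*(4)*conj(1) + 2*(0)*conj(-1) + 2*(0)*conj(-1)]
      = (1/8)[(8) + (0) + (8) + (0) + (0)] = 16/8 = 2
  <chi_rho, chi_3> = (1/8)[1*(8)*conj(1) + 1*(0)*conj(1) + 2*(4)*conj(-1) + 2*(0)*conj(1) + 2*(0)*conj(-1)]
      = (1/8)[(8) + (0) + (-8) + (0) + (0)] = 0/8 = 0
  <chi_rho, chi_4> = (1/8)[1*(8)*conj(1) + 1*(0)*conj(1) + 2*(4)*conj(-1) + 2*(0)*conj(-1) + 2*(0)*conj(1)]
      = (1/8)[(8) + (0) + (-8) + (0) + (0)] = 0/8 = 0
  <chi_rho, chi_5> = (1/8)[1*(8)*conj(2) + 1*(0)*conj(-2) + 2*(4)*conj(0) + 2*(0)*conj(0) + 2*(0)*conj(0)]
      = (1/8)[(16) + (0) + (0) + (0) + (0)] = 16/8 = 2
Dimension check: dim(rho) = sum (mult * dim) = 2*1 + 2*1 + 0*1 + 0*1 + 2*2 = 8 = chi_rho(e) = 8.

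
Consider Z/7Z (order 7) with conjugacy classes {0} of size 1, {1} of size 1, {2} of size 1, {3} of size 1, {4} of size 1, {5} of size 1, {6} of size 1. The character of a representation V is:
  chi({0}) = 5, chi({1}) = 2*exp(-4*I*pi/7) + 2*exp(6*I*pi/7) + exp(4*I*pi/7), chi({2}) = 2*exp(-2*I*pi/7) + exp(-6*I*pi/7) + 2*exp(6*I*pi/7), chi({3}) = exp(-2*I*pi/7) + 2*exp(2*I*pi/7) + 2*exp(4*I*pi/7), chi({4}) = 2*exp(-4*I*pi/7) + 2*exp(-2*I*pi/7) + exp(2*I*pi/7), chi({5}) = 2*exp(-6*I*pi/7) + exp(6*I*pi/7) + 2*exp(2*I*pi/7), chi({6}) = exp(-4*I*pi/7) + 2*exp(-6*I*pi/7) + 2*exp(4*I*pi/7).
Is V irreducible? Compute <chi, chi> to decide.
Not irreducible (reducible): <chi, chi> = 9 > 1.

Why: <chi, chi> = (1/|G|) sum_C |C| * |chi(C)|^2 = (1/7)[1*|5|^2 + 1*|2*exp(-4*I*pi/7) + 2*exp(6*I*pi/7) + exp(4*I*pi/7)|^2 + 1*|2*exp(-2*I*pi/7) + exp(-6*I*pi/7) + 2*exp(6*I*pi/7)|^2 + 1*|exp(-2*I*pi/7) + 2*exp(2*I*pi/7) + 2*exp(4*I*pi/7)|^2 + 1*|2*exp(-4*I*pi/7) + 2*exp(-2*I*pi/7) + exp(2*I*pi/7)|^2 + 1*|2*exp(-6*I*pi/7) + exp(6*I*pi/7) + 2*exp(2*I*pi/7)|^2 + 1*|exp(-4*I*pi/7) + 2*exp(-6*I*pi/7) + 2*exp(4*I*pi/7)|^2]
  = (1/7)[(25) + (9 + 4*exp(-4*I*pi/7) + 2*exp(-2*I*pi/7) + 2*exp(-6*I*pi/7) + 2*exp(6*I*pi/7) + 2*exp(2*I*pi/7) + 4*exp(4*I*pi/7)) + (9 + 2*exp(-4*I*pi/7) + 4*exp(-6*I*pi/7) + 2*exp(-2*I*pi/7) + 2*exp(2*I*pi/7) + 4*exp(6*I*pi/7) + 2*exp(4*I*pi/7)) + (9 + 4*exp(-2*I*pi/7) + 2*exp(-4*I*pi/7) + 2*exp(-6*I*pi/7) + 2*exp(6*I*pi/7) + 2*exp(4*I*pi/7) + 4*exp(2*I*pi/7)) + (9 + 4*exp(-2*I*pi/7) + 2*exp(-4*I*pi/7) + 2*exp(-6*I*pi/7) + 2*exp(6*I*pi/7) + 2*exp(4*I*pi/7) + 4*exp(2*I*pi/7)) + (9 + 2*exp(-4*I*pi/7) + 4*exp(-6*I*pi/7) + 2*exp(-2*I*pi/7) + 2*exp(2*I*pi/7) + 4*exp(6*I*pi/7) + 2*exp(4*I*pi/7)) + (9 + 4*exp(-4*I*pi/7) + 2*exp(-2*I*pi/7) + 2*exp(-6*I*pi/7) + 2*exp(6*I*pi/7) + 2*exp(2*I*pi/7) + 4*exp(4*I*pi/7))] = 63/7 = 9.
(Exp terms are combined using exp(i*s)*conj(exp(i*t)) = exp(i*(s-t)), and sums of them are collapsed using the identity that for every m > 1 the m distinct m-th roots of unity sum to 0, e.g. 1 + exp(2*I*pi/3) + exp(-2*I*pi/3) = 0.)
A character is irreducible iff <chi, chi> = 1, so this representation is reducible.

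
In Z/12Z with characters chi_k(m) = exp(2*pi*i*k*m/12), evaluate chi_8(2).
chi_8(2) = zeta_12^16 = exp(2*I*pi/3)

Argument: chi_8(2) = zeta_12^(8*2) = zeta_12^16. Since zeta_12^12 = 1, this equals zeta_12^4 = exp(2*pi*i*4/12) = exp(2*I*pi/3).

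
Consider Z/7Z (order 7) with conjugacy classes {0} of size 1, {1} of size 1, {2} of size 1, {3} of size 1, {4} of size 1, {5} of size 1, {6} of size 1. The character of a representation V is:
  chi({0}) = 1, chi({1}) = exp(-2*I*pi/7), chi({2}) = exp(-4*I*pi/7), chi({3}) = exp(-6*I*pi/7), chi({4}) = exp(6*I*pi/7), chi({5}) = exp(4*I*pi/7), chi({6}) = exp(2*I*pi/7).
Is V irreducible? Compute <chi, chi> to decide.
Irreducible: <chi, chi> = 1.

Derivation: <chi, chi> = (1/|G|) sum_C |C| * |chi(C)|^2 = (1/7)[1*|1|^2 + 1*|exp(-2*I*pi/7)|^2 + 1*|exp(-4*I*pi/7)|^2 + 1*|exp(-6*I*pi/7)|^2 + 1*|exp(6*I*pi/7)|^2 + 1*|exp(4*I*pi/7)|^2 + 1*|exp(2*I*pi/7)|^2]
  = (1/7)[(1) + (1) + (1) + (1) + (1) + (1) + (1)] = 7/7 = 1.
(Exp terms are combined using exp(i*s)*conj(exp(i*t)) = exp(i*(s-t)), and sums of them are collapsed using the identity that for every m > 1 the m distinct m-th roots of unity sum to 0, e.g. 1 + exp(2*I*pi/3) + exp(-2*I*pi/3) = 0.)
A character is irreducible iff <chi, chi> = 1, so this representation is irreducible.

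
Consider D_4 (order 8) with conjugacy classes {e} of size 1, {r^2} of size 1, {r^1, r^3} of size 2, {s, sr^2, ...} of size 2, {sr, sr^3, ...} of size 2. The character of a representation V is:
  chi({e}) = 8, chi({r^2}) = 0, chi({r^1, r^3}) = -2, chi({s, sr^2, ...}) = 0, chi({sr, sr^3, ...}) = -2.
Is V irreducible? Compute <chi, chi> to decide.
Not irreducible (reducible): <chi, chi> = 10 > 1.

Explanation: <chi, chi> = (1/|G|) sum_C |C| * |chi(C)|^2 = (1/8)[1*|8|^2 + 1*|0|^2 + 2*|-2|^2 + 2*|0|^2 + 2*|-2|^2]
  = (1/8)[(64) + (0) + (8) + (0) + (8)] = 80/8 = 10.
A character is irreducible iff <chi, chi> = 1, so this representation is reducible.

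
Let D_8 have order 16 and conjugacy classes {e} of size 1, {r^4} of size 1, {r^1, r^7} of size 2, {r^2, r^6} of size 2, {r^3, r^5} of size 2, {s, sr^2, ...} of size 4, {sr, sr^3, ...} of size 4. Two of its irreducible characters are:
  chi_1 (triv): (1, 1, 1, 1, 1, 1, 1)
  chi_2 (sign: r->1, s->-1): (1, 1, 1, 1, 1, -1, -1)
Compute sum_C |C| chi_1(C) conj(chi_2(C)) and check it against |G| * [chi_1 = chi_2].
Sum = 0; so <chi_1, chi_2> = 0 (distinct irreducibles are orthogonal).

Derivation: Compute term by term over conjugacy classes (|C| * chi_1(C) * conj(chi_2(C))):
  1*(1)*conj(1) + 1*(1)*conj(1) + 2*(1)*conj(1) + 2*(1)*conj(1) + 2*(1)*conj(1) + 4*(1)*conj(-1) + 4*(1)*conj(-1)
  = (1) + (1) + (2) + (2) + (2) + (-4) + (-4)
  = 0.
Dividing by |G| = 16 gives 0/16 = 0, matching the row-orthogonality relation <chi_1, chi_2> = [chi_1 = chi_2].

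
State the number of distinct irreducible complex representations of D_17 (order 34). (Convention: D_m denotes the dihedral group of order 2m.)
10

Justification: The number of irreducible complex representations of a finite group equals its number of conjugacy classes. D_17 has 10 conjugacy classes ((n+3)/2 for n odd), so D_17 (order 34) has exactly 10 irreducible complex representations.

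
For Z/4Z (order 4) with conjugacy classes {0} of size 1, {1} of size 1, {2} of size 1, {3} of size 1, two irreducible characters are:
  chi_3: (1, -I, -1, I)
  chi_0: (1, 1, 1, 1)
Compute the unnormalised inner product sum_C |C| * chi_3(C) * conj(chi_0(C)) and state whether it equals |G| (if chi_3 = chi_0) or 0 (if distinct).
Sum = 0; so <chi_3, chi_0> = 0 (distinct irreducibles are orthogonal).

Proof sketch: Compute term by term over conjugacy classes (|C| * chi_3(C) * conj(chi_0(C))):
  1*(1)*conj(1) + 1*(-I)*conj(1) + 1*(-1)*conj(1) + 1*(I)*conj(1)
  = (1) + (-I) + (-1) + (I)
  = 0.
(Exp terms are combined using exp(i*s)*conj(exp(i*t)) = exp(i*(s-t)), and sums of them are collapsed using the identity that for every m > 1 the m distinct m-th roots of unity sum to 0, e.g. 1 + exp(2*I*pi/3) + exp(-2*I*pi/3) = 0.)
Dividing by |G| = 4 gives 0/4 = 0, matching the row-orthogonality relation <chi_3, chi_0> = [chi_3 = chi_0].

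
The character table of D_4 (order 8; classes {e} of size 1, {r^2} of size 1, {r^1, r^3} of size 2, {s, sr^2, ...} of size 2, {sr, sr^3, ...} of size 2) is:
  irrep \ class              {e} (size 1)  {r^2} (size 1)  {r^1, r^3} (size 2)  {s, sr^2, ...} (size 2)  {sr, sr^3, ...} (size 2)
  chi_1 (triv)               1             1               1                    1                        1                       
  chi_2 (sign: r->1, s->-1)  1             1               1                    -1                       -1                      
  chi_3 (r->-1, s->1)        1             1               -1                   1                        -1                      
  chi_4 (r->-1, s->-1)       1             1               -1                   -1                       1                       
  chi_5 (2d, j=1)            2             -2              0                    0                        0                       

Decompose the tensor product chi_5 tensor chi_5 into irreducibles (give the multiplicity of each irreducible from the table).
chi_5 tensor chi_5 = chi_1 + chi_2 + chi_3 + chi_4 (all other irreducibles have multiplicity 0).

Proof sketch: The character of a tensor product is the pointwise product (chi_5 * chi_5)(C) = chi_5(C) * chi_5(C):
  {e}: (2)*(2), {r^2}: (-2)*(-2), {r^1, r^3}: (0)*(0), {s, sr^2, ...}: (0)*(0), {sr, sr^3, ...}: (0)*(0)
so (chi_5 * chi_5) takes values
  {e} -> 4, {r^2} -> 4, {r^1, r^3} -> 0, {s, sr^2, ...} -> 0, {sr, sr^3, ...} -> 0.
Now take the inner product of this character with each irreducible chi from the table, <chi_5*chi_5, chi> = (1/8) sum_C |C| (chi_5*chi_5)(C) conj(chi(C)):
  <chi_5*chi_5, chi_1> = (1/8)[1*(4)*conj(1) + 1*(4)*conj(1) + 2*(0)*conj(1) + 2*(0)*conj(1) + 2*(0)*conj(1)]
      = (1/8)[(4) + (4) + (0) + (0) + (0)] = 8/8 = 1
  <chi_5*chi_5, chi_2> = (1/8)[1*(4)*conj(1) + 1*(4)*conj(1) + 2*(0)*conj(1) + 2*(0)*conj(-1) + 2*(0)*conj(-1)]
      = (1/8)[(4) + (4) + (0) + (0) + (0)] = 8/8 = 1
  <chi_5*chi_5, chi_3> = (1/8)[1*(4)*conj(1) + 1*(4)*conj(1) + 2*(0)*conj(-1) + 2*(0)*conj(1) + 2*(0)*conj(-1)]
      = (1/8)[(4) + (4) + (0) + (0) + (0)] = 8/8 = 1
  <chi_5*chi_5, chi_4> = (1/8)[1*(4)*conj(1) + 1*(4)*conj(1) + 2*(0)*conj(-1) + 2*(0)*conj(-1) + 2*(0)*conj(1)]
      = (1/8)[(4) + (4) + (0) + (0) + (0)] = 8/8 = 1
  <chi_5*chi_5, chi_5> = (1/8)[1*(4)*conj(2) + 1*(4)*conj(-2) + 2*(0)*conj(0) + 2*(0)*conj(0) + 2*(0)*conj(0)]
      = (1/8)[(8) + (-8) + (0) + (0) + (0)] = 0/8 = 0
Hence the multiplicities are chi_1: 1, chi_2: 1, chi_3: 1, chi_4: 1. Dimension check: dim(chi_5)*dim(chi_5) = 2*2 = 4 and sum (mult * dim) = 1*1 + 1*1 + 1*1 + 1*1 = 4.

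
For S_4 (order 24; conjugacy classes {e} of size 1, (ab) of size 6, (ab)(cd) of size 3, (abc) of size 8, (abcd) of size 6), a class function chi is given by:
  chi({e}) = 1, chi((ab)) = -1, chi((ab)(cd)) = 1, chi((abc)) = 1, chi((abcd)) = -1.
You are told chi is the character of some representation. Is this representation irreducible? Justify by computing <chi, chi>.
Irreducible: <chi, chi> = 1.

Why: <chi, chi> = (1/|G|) sum_C |C| * |chi(C)|^2 = (1/24)[1*|1|^2 + 6*|-1|^2 + 3*|1|^2 + 8*|1|^2 + 6*|-1|^2]
  = (1/24)[(1) + (6) + (3) + (8) + (6)] = 24/24 = 1.
A character is irreducible iff <chi, chi> = 1, so this representation is irreducible.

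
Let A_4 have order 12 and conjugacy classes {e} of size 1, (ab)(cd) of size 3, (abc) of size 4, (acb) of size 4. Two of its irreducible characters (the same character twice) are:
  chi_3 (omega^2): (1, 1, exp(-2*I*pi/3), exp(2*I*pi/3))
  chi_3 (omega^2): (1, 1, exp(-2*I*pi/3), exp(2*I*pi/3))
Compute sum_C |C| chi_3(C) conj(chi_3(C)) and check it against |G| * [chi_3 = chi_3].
Sum = 12 = |G| = 12; so <chi_3, chi_3> = 1 (norm-1 confirms irreducibility).

Reasoning: Compute term by term over conjugacy classes (|C| * chi_3(C) * conj(chi_3(C))):
  1*(1)*conj(1) + 3*(1)*conj(1) + 4*(exp(-2*I*pi/3))*conj(exp(-2*I*pi/3)) + 4*(exp(2*I*pi/3))*conj(exp(2*I*pi/3))
  = (1) + (3) + (4) + (4)
  = 12.
(Exp terms are combined using exp(i*s)*conj(exp(i*t)) = exp(i*(s-t)), and sums of them are collapsed using the identity that for every m > 1 the m distinct m-th roots of unity sum to 0, e.g. 1 + exp(2*I*pi/3) + exp(-2*I*pi/3) = 0.)
Dividing by |G| = 12 gives 12/12 = 1, matching the row-orthogonality relation <chi_3, chi_3> = [chi_3 = chi_3].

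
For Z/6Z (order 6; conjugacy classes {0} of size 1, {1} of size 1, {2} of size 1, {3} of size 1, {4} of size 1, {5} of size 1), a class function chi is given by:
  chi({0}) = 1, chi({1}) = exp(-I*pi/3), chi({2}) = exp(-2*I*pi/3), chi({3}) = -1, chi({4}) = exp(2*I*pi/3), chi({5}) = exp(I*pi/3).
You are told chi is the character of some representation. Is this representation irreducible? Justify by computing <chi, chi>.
Irreducible: <chi, chi> = 1.

Solution. <chi, chi> = (1/|G|) sum_C |C| * |chi(C)|^2 = (1/6)[1*|1|^2 + 1*|exp(-I*pi/3)|^2 + 1*|exp(-2*I*pi/3)|^2 + 1*|-1|^2 + 1*|exp(2*I*pi/3)|^2 + 1*|exp(I*pi/3)|^2]
  = (1/6)[(1) + (1) + (1) + (1) + (1) + (1)] = 6/6 = 1.
(Exp terms are combined using exp(i*s)*conj(exp(i*t)) = exp(i*(s-t)), and sums of them are collapsed using the identity that for every m > 1 the m distinct m-th roots of unity sum to 0, e.g. 1 + exp(2*I*pi/3) + exp(-2*I*pi/3) = 0.)
A character is irreducible iff <chi, chi> = 1, so this representation is irreducible.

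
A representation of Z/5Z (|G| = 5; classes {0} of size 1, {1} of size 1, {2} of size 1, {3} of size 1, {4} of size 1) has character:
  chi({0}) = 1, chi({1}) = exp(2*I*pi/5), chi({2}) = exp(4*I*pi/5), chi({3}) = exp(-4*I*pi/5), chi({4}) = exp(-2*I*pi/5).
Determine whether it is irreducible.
Irreducible: <chi, chi> = 1.

Argument: <chi, chi> = (1/|G|) sum_C |C| * |chi(C)|^2 = (1/5)[1*|1|^2 + 1*|exp(2*I*pi/5)|^2 + 1*|exp(4*I*pi/5)|^2 + 1*|exp(-4*I*pi/5)|^2 + 1*|exp(-2*I*pi/5)|^2]
  = (1/5)[(1) + (1) + (1) + (1) + (1)] = 5/5 = 1.
(Exp terms are combined using exp(i*s)*conj(exp(i*t)) = exp(i*(s-t)), and sums of them are collapsed using the identity that for every m > 1 the m distinct m-th roots of unity sum to 0, e.g. 1 + exp(2*I*pi/3) + exp(-2*I*pi/3) = 0.)
A character is irreducible iff <chi, chi> = 1, so this representation is irreducible.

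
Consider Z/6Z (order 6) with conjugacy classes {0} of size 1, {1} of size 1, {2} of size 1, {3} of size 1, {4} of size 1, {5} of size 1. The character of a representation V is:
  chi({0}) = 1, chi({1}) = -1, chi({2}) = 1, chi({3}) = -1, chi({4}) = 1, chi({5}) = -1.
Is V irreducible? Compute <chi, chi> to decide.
Irreducible: <chi, chi> = 1.

Reasoning: <chi, chi> = (1/|G|) sum_C |C| * |chi(C)|^2 = (1/6)[1*|1|^2 + 1*|-1|^2 + 1*|1|^2 + 1*|-1|^2 + 1*|1|^2 + 1*|-1|^2]
  = (1/6)[(1) + (1) + (1) + (1) + (1) + (1)] = 6/6 = 1.
(Exp terms are combined using exp(i*s)*conj(exp(i*t)) = exp(i*(s-t)), and sums of them are collapsed using the identity that for every m > 1 the m distinct m-th roots of unity sum to 0, e.g. 1 + exp(2*I*pi/3) + exp(-2*I*pi/3) = 0.)
A character is irreducible iff <chi, chi> = 1, so this representation is irreducible.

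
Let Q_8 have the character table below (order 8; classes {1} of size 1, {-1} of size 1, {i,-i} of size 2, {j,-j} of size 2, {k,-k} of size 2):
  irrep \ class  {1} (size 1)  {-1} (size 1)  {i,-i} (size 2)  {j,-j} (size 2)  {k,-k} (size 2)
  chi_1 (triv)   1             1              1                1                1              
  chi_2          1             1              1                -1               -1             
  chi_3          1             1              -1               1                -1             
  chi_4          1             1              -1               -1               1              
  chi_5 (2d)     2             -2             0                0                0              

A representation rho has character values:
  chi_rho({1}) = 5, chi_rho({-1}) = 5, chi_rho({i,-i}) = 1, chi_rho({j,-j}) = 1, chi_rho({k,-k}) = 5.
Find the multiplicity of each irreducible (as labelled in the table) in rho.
Multiplicities: chi_1: 3, chi_2: 0, chi_3: 0, chi_4: 2, chi_5: 0.

Why: Use <chi_rho, chi> = (1/|G|) sum_C |C| * chi_rho(C) * conj(chi(C)) with |G| = 8 for each irreducible chi in the table:
  <chi_rho, chi_1> = (1/8)[1*(5)*conj(1) + 1*(5)*conj(1) + 2*(1)*conj(1) + 2*(1)*conj(1) + 2*(5)*conj(1)]
      = (1/8)[(5) + (5) + (2) + (2) + (10)] = 24/8 = 3
  <chi_rho, chi_2> = (1/8)[1*(5)*conj(1) + 1*(5)*conj(1) + 2*(1)*conj(1) + 2*(1)*conj(-1) + 2*(5)*conj(-1)]
      = (1/8)[(5) + (5) + (2) + (-2) + (-10)] = 0/8 = 0
  <chi_rho, chi_3> = (1/8)[1*(5)*conj(1) + 1*(5)*conj(1) + 2*(1)*conj(-1) + 2*(1)*conj(1) + 2*(5)*conj(-1)]
      = (1/8)[(5) + (5) + (-2) + (2) + (-10)] = 0/8 = 0
  <chi_rho, chi_4> = (1/8)[1*(5)*conj(1) + 1*(5)*conj(1) + 2*(1)*conj(-1) + 2*(1)*conj(-1) + 2*(5)*conj(1)]
      = (1/8)[(5) + (5) + (-2) + (-2) + (10)] = 16/8 = 2
  <chi_rho, chi_5> = (1/8)[1*(5)*conj(2) + 1*(5)*conj(-2) + 2*(1)*conj(0) + 2*(1)*conj(0) + 2*(5)*conj(0)]
      = (1/8)[(10) + (-10) + (0) + (0) + (0)] = 0/8 = 0
Dimension check: dim(rho) = sum (mult * dim) = 3*1 + 0*1 + 0*1 + 2*1 + 0*2 = 5 = chi_rho(e) = 5.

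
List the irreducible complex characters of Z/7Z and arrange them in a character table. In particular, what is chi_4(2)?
Character table of Z/7Z (irreps indexed chi_0,...,chi_6 with chi_k(m) = zeta_7^(k*m), zeta_7 = exp(2*pi*i/7)):
  irrep \ class  {0} (size 1)  {1} (size 1)    {2} (size 1)    {3} (size 1)    {4} (size 1)    {5} (size 1)    {6} (size 1)  
  chi_0          1             1               1               1               1               1               1             
  chi_1          1             exp(2*I*pi/7)   exp(4*I*pi/7)   exp(6*I*pi/7)   exp(-6*I*pi/7)  exp(-4*I*pi/7)  exp(-2*I*pi/7)
  chi_2          1             exp(4*I*pi/7)   exp(-6*I*pi/7)  exp(-2*I*pi/7)  exp(2*I*pi/7)   exp(6*I*pi/7)   exp(-4*I*pi/7)
  chi_3          1             exp(6*I*pi/7)   exp(-2*I*pi/7)  exp(4*I*pi/7)   exp(-4*I*pi/7)  exp(2*I*pi/7)   exp(-6*I*pi/7)
  chi_4          1             exp(-6*I*pi/7)  exp(2*I*pi/7)   exp(-4*I*pi/7)  exp(4*I*pi/7)   exp(-2*I*pi/7)  exp(6*I*pi/7) 
  chi_5          1             exp(-4*I*pi/7)  exp(6*I*pi/7)   exp(2*I*pi/7)   exp(-2*I*pi/7)  exp(-6*I*pi/7)  exp(4*I*pi/7) 
  chi_6          1             exp(-2*I*pi/7)  exp(-4*I*pi/7)  exp(-6*I*pi/7)  exp(6*I*pi/7)   exp(4*I*pi/7)   exp(2*I*pi/7) 

Spot check: chi_4(2) = zeta_7^(4*2) = zeta_7^8 = exp(2*I*pi/7).

Explanation: Z/7Z is abelian, so all 7 irreducible complex representations are 1-dimensional. They are given by chi_k(m) = zeta_7^(k*m) for k = 0,...,6. Row orthogonality: sum_m chi_k(m) conj(chi_l(m)) = 7 * [k = l].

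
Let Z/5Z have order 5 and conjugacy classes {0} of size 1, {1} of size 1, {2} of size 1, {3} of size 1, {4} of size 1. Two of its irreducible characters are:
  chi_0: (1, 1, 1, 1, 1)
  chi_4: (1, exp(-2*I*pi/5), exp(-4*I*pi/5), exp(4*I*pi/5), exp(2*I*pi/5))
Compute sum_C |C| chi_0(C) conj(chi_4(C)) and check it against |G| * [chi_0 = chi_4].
Sum = 0; so <chi_0, chi_4> = 0 (distinct irreducibles are orthogonal).

Why: Compute term by term over conjugacy classes (|C| * chi_0(C) * conj(chi_4(C))):
  1*(1)*conj(1) + 1*(1)*conj(exp(-2*I*pi/5)) + 1*(1)*conj(exp(-4*I*pi/5)) + 1*(1)*conj(exp(4*I*pi/5)) + 1*(1)*conj(exp(2*I*pi/5))
  = (1) + (exp(2*I*pi/5)) + (exp(4*I*pi/5)) + (exp(-4*I*pi/5)) + (exp(-2*I*pi/5))
  = 0.
(Exp terms are combined using exp(i*s)*conj(exp(i*t)) = exp(i*(s-t)), and sums of them are collapsed using the identity that for every m > 1 the m distinct m-th roots of unity sum to 0, e.g. 1 + exp(2*I*pi/3) + exp(-2*I*pi/3) = 0.)
Dividing by |G| = 5 gives 0/5 = 0, matching the row-orthogonality relation <chi_0, chi_4> = [chi_0 = chi_4].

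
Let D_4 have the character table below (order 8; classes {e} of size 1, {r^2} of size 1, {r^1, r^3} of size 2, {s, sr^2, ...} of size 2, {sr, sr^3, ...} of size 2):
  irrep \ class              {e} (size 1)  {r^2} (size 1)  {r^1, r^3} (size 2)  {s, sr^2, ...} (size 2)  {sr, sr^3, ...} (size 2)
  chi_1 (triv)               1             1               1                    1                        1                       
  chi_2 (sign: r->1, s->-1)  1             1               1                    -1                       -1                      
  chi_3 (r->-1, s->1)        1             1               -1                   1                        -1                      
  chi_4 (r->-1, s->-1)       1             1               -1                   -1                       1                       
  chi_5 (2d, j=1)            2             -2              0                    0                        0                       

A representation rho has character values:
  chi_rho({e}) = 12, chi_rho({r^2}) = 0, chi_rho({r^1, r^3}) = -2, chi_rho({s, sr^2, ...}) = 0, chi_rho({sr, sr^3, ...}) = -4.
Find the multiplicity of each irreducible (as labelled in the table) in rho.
Multiplicities: chi_1: 0, chi_2: 2, chi_3: 3, chi_4: 1, chi_5: 3.

Details: Use <chi_rho, chi> = (1/|G|) sum_C |C| * chi_rho(C) * conj(chi(C)) with |G| = 8 for each irreducible chi in the table:
  <chi_rho, chi_1> = (1/8)[1*(12)*conj(1) + 1*(0)*conj(1) + 2*(-2)*conj(1) + 2*(0)*conj(1) + 2*(-4)*conj(1)]
      = (1/8)[(12) + (0) + (-4) + (0) + (-8)] = 0/8 = 0
  <chi_rho, chi_2> = (1/8)[1*(12)*conj(1) + 1*(0)*conj(1) + 2*(-2)*conj(1) + 2*(0)*conj(-1) + 2*(-4)*conj(-1)]
      = (1/8)[(12) + (0) + (-4) + (0) + (8)] = 16/8 = 2
  <chi_rho, chi_3> = (1/8)[1*(12)*conj(1) + 1*(0)*conj(1) + 2*(-2)*conj(-1) + 2*(0)*conj(1) + 2*(-4)*conj(-1)]
      = (1/8)[(12) + (0) + (4) + (0) + (8)] = 24/8 = 3
  <chi_rho, chi_4> = (1/8)[1*(12)*conj(1) + 1*(0)*conj(1) + 2*(-2)*conj(-1) + 2*(0)*conj(-1) + 2*(-4)*conj(1)]
      = (1/8)[(12) + (0) + (4) + (0) + (-8)] = 8/8 = 1
  <chi_rho, chi_5> = (1/8)[1*(12)*conj(2) + 1*(0)*conj(-2) + 2*(-2)*conj(0) + 2*(0)*conj(0) + 2*(-4)*conj(0)]
      = (1/8)[(24) + (0) + (0) + (0) + (0)] = 24/8 = 3
Dimension check: dim(rho) = sum (mult * dim) = 0*1 + 2*1 + 3*1 + 1*1 + 3*2 = 12 = chi_rho(e) = 12.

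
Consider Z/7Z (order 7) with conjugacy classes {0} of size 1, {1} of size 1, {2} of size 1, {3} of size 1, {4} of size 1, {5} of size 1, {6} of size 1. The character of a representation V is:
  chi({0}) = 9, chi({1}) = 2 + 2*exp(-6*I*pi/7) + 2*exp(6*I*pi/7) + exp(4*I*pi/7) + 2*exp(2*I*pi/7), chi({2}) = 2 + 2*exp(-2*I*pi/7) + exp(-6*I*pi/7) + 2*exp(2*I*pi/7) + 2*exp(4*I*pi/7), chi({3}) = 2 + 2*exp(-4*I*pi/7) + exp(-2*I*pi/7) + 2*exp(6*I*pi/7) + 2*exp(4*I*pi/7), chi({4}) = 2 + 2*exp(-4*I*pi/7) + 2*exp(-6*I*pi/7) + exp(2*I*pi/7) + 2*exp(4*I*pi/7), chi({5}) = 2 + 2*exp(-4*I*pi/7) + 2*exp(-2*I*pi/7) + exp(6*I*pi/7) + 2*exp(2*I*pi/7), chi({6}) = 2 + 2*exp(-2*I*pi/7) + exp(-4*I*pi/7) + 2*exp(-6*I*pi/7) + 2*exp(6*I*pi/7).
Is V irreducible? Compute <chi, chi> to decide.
Not irreducible (reducible): <chi, chi> = 17 > 1.

Justification: <chi, chi> = (1/|G|) sum_C |C| * |chi(C)|^2 = (1/7)[1*|9|^2 + 1*|2 + 2*exp(-6*I*pi/7) + 2*exp(6*I*pi/7) + exp(4*I*pi/7) + 2*exp(2*I*pi/7)|^2 + 1*|2 + 2*exp(-2*I*pi/7) + exp(-6*I*pi/7) + 2*exp(2*I*pi/7) + 2*exp(4*I*pi/7)|^2 + 1*|2 + 2*exp(-4*I*pi/7) + exp(-2*I*pi/7) + 2*exp(6*I*pi/7) + 2*exp(4*I*pi/7)|^2 + 1*|2 + 2*exp(-4*I*pi/7) + 2*exp(-6*I*pi/7) + exp(2*I*pi/7) + 2*exp(4*I*pi/7)|^2 + 1*|2 + 2*exp(-4*I*pi/7) + 2*exp(-2*I*pi/7) + exp(6*I*pi/7) + 2*exp(2*I*pi/7)|^2 + 1*|2 + 2*exp(-2*I*pi/7) + exp(-4*I*pi/7) + 2*exp(-6*I*pi/7) + 2*exp(6*I*pi/7)|^2]
  = (1/7)[(81) + (17 + 12*exp(-2*I*pi/7) + 8*exp(-4*I*pi/7) + 12*exp(-6*I*pi/7) + 12*exp(6*I*pi/7) + 8*exp(4*I*pi/7) + 12*exp(2*I*pi/7)) + (17 + 12*exp(-4*I*pi/7) + 12*exp(-2*I*pi/7) + 8*exp(-6*I*pi/7) + 8*exp(6*I*pi/7) + 12*exp(2*I*pi/7) + 12*exp(4*I*pi/7)) + (17 + 12*exp(-4*I*pi/7) + 8*exp(-2*I*pi/7) + 12*exp(-6*I*pi/7) + 12*exp(6*I*pi/7) + 8*exp(2*I*pi/7) + 12*exp(4*I*pi/7)) + (17 + 12*exp(-4*I*pi/7) + 8*exp(-2*I*pi/7) + 12*exp(-6*I*pi/7) + 12*exp(6*I*pi/7) + 8*exp(2*I*pi/7) + 12*exp(4*I*pi/7)) + (17 + 12*exp(-4*I*pi/7) + 12*exp(-2*I*pi/7) + 8*exp(-6*I*pi/7) + 8*exp(6*I*pi/7) + 12*exp(2*I*pi/7) + 12*exp(4*I*pi/7)) + (17 + 12*exp(-2*I*pi/7) + 8*exp(-4*I*pi/7) + 12*exp(-6*I*pi/7) + 12*exp(6*I*pi/7) + 8*exp(4*I*pi/7) + 12*exp(2*I*pi/7))] = 119/7 = 17.
(Exp terms are combined using exp(i*s)*conj(exp(i*t)) = exp(i*(s-t)), and sums of them are collapsed using the identity that for every m > 1 the m distinct m-th roots of unity sum to 0, e.g. 1 + exp(2*I*pi/3) + exp(-2*I*pi/3) = 0.)
A character is irreducible iff <chi, chi> = 1, so this representation is reducible.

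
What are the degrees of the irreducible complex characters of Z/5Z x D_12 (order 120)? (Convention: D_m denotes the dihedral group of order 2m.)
Dimensions: 1, 1, 1, 1, 1, 1, 1, 1, 1, 1, 1, 1, 1, 1, 1, 1, 1, 1, 1, 1, 2, 2, 2, 2, 2, 2, 2, 2, 2, 2, 2, 2, 2, 2, 2, 2, 2, 2, 2, 2, 2, 2, 2, 2, 2

Proof sketch: There are 45 irreducibles (= number of conjugacy classes). Their dimensions d_i satisfy sum d_i^2 = |G| = 120: 1 + 1 + 1 + 1 + 1 + 1 + 1 + 1 + 1 + 1 + 1 + 1 + 1 + 1 + 1 + 1 + 1 + 1 + 1 + 1 + 4 + 4 + 4 + 4 + 4 + 4 + 4 + 4 + 4 + 4 + 4 + 4 + 4 + 4 + 4 + 4 + 4 + 4 + 4 + 4 + 4 + 4 + 4 + 4 + 4 = 120. (For the product with Z/5Z: each of the 5 1-dim characters of Z/5Z tensors with each irrep of D_12, giving 5 copies of each D_12-dimension.)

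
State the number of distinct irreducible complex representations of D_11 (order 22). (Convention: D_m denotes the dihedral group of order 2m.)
7

Solution. The number of irreducible complex representations of a finite group equals its number of conjugacy classes. D_11 has 7 conjugacy classes ((n+3)/2 for n odd), so D_11 (order 22) has exactly 7 irreducible complex representations.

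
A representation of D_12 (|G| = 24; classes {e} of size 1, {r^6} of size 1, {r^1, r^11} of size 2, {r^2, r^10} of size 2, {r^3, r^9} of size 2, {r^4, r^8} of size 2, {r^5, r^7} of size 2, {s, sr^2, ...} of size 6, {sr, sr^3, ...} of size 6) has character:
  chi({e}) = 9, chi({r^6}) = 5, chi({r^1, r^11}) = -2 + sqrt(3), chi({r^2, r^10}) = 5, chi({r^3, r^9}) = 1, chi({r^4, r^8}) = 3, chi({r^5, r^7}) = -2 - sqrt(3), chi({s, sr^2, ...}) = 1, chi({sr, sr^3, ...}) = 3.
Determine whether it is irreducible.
Not irreducible (reducible): <chi, chi> = 11 > 1.

Solution. <chi, chi> = (1/|G|) sum_C |C| * |chi(C)|^2 = (1/24)[1*|9|^2 + 1*|5|^2 + 2*|-2 + sqrt(3)|^2 + 2*|5|^2 + 2*|1|^2 + 2*|3|^2 + 2*|-2 - sqrt(3)|^2 + 6*|1|^2 + 6*|3|^2]
  = (1/24)[(81) + (25) + (14 - 8*sqrt(3)) + (50) + (2) + (18) + (8*sqrt(3) + 14) + (6) + (54)] = 264/24 = 11.
A character is irreducible iff <chi, chi> = 1, so this representation is reducible.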